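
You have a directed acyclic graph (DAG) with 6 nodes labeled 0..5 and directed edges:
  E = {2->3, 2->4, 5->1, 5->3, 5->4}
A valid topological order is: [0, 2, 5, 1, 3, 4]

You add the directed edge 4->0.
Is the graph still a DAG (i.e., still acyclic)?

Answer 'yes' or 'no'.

Answer: yes

Derivation:
Given toposort: [0, 2, 5, 1, 3, 4]
Position of 4: index 5; position of 0: index 0
New edge 4->0: backward (u after v in old order)
Backward edge: old toposort is now invalid. Check if this creates a cycle.
Does 0 already reach 4? Reachable from 0: [0]. NO -> still a DAG (reorder needed).
Still a DAG? yes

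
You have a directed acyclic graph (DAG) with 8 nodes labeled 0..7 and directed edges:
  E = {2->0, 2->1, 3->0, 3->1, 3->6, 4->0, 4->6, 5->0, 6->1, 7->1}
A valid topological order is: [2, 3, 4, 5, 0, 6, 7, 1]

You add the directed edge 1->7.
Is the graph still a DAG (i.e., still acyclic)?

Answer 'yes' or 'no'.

Given toposort: [2, 3, 4, 5, 0, 6, 7, 1]
Position of 1: index 7; position of 7: index 6
New edge 1->7: backward (u after v in old order)
Backward edge: old toposort is now invalid. Check if this creates a cycle.
Does 7 already reach 1? Reachable from 7: [1, 7]. YES -> cycle!
Still a DAG? no

Answer: no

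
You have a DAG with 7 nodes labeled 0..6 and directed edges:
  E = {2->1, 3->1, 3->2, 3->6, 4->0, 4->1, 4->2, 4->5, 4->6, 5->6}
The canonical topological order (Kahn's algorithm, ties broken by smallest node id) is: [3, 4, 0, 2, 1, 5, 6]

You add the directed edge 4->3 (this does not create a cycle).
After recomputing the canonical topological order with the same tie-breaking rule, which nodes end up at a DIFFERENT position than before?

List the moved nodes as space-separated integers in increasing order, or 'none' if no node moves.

Answer: 0 3 4

Derivation:
Old toposort: [3, 4, 0, 2, 1, 5, 6]
Added edge 4->3
Recompute Kahn (smallest-id tiebreak):
  initial in-degrees: [1, 3, 2, 1, 0, 1, 3]
  ready (indeg=0): [4]
  pop 4: indeg[0]->0; indeg[1]->2; indeg[2]->1; indeg[3]->0; indeg[5]->0; indeg[6]->2 | ready=[0, 3, 5] | order so far=[4]
  pop 0: no out-edges | ready=[3, 5] | order so far=[4, 0]
  pop 3: indeg[1]->1; indeg[2]->0; indeg[6]->1 | ready=[2, 5] | order so far=[4, 0, 3]
  pop 2: indeg[1]->0 | ready=[1, 5] | order so far=[4, 0, 3, 2]
  pop 1: no out-edges | ready=[5] | order so far=[4, 0, 3, 2, 1]
  pop 5: indeg[6]->0 | ready=[6] | order so far=[4, 0, 3, 2, 1, 5]
  pop 6: no out-edges | ready=[] | order so far=[4, 0, 3, 2, 1, 5, 6]
New canonical toposort: [4, 0, 3, 2, 1, 5, 6]
Compare positions:
  Node 0: index 2 -> 1 (moved)
  Node 1: index 4 -> 4 (same)
  Node 2: index 3 -> 3 (same)
  Node 3: index 0 -> 2 (moved)
  Node 4: index 1 -> 0 (moved)
  Node 5: index 5 -> 5 (same)
  Node 6: index 6 -> 6 (same)
Nodes that changed position: 0 3 4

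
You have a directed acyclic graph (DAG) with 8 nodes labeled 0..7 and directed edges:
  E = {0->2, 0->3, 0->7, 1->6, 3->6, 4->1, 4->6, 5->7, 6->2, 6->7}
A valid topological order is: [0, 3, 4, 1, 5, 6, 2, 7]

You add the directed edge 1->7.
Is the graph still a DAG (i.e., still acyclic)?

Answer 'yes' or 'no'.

Answer: yes

Derivation:
Given toposort: [0, 3, 4, 1, 5, 6, 2, 7]
Position of 1: index 3; position of 7: index 7
New edge 1->7: forward
Forward edge: respects the existing order. Still a DAG, same toposort still valid.
Still a DAG? yes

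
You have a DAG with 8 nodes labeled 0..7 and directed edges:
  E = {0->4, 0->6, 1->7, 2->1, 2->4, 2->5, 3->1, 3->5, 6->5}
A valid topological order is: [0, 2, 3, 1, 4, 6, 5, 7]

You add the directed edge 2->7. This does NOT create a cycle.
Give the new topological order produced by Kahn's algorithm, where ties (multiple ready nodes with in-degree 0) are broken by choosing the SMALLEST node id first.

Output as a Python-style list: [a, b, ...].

Old toposort: [0, 2, 3, 1, 4, 6, 5, 7]
Added edge: 2->7
Position of 2 (1) < position of 7 (7). Old order still valid.
Run Kahn's algorithm (break ties by smallest node id):
  initial in-degrees: [0, 2, 0, 0, 2, 3, 1, 2]
  ready (indeg=0): [0, 2, 3]
  pop 0: indeg[4]->1; indeg[6]->0 | ready=[2, 3, 6] | order so far=[0]
  pop 2: indeg[1]->1; indeg[4]->0; indeg[5]->2; indeg[7]->1 | ready=[3, 4, 6] | order so far=[0, 2]
  pop 3: indeg[1]->0; indeg[5]->1 | ready=[1, 4, 6] | order so far=[0, 2, 3]
  pop 1: indeg[7]->0 | ready=[4, 6, 7] | order so far=[0, 2, 3, 1]
  pop 4: no out-edges | ready=[6, 7] | order so far=[0, 2, 3, 1, 4]
  pop 6: indeg[5]->0 | ready=[5, 7] | order so far=[0, 2, 3, 1, 4, 6]
  pop 5: no out-edges | ready=[7] | order so far=[0, 2, 3, 1, 4, 6, 5]
  pop 7: no out-edges | ready=[] | order so far=[0, 2, 3, 1, 4, 6, 5, 7]
  Result: [0, 2, 3, 1, 4, 6, 5, 7]

Answer: [0, 2, 3, 1, 4, 6, 5, 7]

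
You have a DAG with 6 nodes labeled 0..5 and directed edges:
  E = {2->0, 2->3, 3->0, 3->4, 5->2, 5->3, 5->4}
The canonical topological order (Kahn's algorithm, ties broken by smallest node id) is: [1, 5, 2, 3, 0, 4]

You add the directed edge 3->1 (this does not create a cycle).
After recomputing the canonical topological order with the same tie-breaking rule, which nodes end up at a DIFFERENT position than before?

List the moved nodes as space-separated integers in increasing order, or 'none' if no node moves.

Old toposort: [1, 5, 2, 3, 0, 4]
Added edge 3->1
Recompute Kahn (smallest-id tiebreak):
  initial in-degrees: [2, 1, 1, 2, 2, 0]
  ready (indeg=0): [5]
  pop 5: indeg[2]->0; indeg[3]->1; indeg[4]->1 | ready=[2] | order so far=[5]
  pop 2: indeg[0]->1; indeg[3]->0 | ready=[3] | order so far=[5, 2]
  pop 3: indeg[0]->0; indeg[1]->0; indeg[4]->0 | ready=[0, 1, 4] | order so far=[5, 2, 3]
  pop 0: no out-edges | ready=[1, 4] | order so far=[5, 2, 3, 0]
  pop 1: no out-edges | ready=[4] | order so far=[5, 2, 3, 0, 1]
  pop 4: no out-edges | ready=[] | order so far=[5, 2, 3, 0, 1, 4]
New canonical toposort: [5, 2, 3, 0, 1, 4]
Compare positions:
  Node 0: index 4 -> 3 (moved)
  Node 1: index 0 -> 4 (moved)
  Node 2: index 2 -> 1 (moved)
  Node 3: index 3 -> 2 (moved)
  Node 4: index 5 -> 5 (same)
  Node 5: index 1 -> 0 (moved)
Nodes that changed position: 0 1 2 3 5

Answer: 0 1 2 3 5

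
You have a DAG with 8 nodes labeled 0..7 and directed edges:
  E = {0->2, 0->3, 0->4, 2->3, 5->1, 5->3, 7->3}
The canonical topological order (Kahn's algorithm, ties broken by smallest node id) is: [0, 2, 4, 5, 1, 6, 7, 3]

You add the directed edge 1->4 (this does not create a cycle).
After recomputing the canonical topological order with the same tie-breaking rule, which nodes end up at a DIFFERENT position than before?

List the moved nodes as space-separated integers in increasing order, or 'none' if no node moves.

Old toposort: [0, 2, 4, 5, 1, 6, 7, 3]
Added edge 1->4
Recompute Kahn (smallest-id tiebreak):
  initial in-degrees: [0, 1, 1, 4, 2, 0, 0, 0]
  ready (indeg=0): [0, 5, 6, 7]
  pop 0: indeg[2]->0; indeg[3]->3; indeg[4]->1 | ready=[2, 5, 6, 7] | order so far=[0]
  pop 2: indeg[3]->2 | ready=[5, 6, 7] | order so far=[0, 2]
  pop 5: indeg[1]->0; indeg[3]->1 | ready=[1, 6, 7] | order so far=[0, 2, 5]
  pop 1: indeg[4]->0 | ready=[4, 6, 7] | order so far=[0, 2, 5, 1]
  pop 4: no out-edges | ready=[6, 7] | order so far=[0, 2, 5, 1, 4]
  pop 6: no out-edges | ready=[7] | order so far=[0, 2, 5, 1, 4, 6]
  pop 7: indeg[3]->0 | ready=[3] | order so far=[0, 2, 5, 1, 4, 6, 7]
  pop 3: no out-edges | ready=[] | order so far=[0, 2, 5, 1, 4, 6, 7, 3]
New canonical toposort: [0, 2, 5, 1, 4, 6, 7, 3]
Compare positions:
  Node 0: index 0 -> 0 (same)
  Node 1: index 4 -> 3 (moved)
  Node 2: index 1 -> 1 (same)
  Node 3: index 7 -> 7 (same)
  Node 4: index 2 -> 4 (moved)
  Node 5: index 3 -> 2 (moved)
  Node 6: index 5 -> 5 (same)
  Node 7: index 6 -> 6 (same)
Nodes that changed position: 1 4 5

Answer: 1 4 5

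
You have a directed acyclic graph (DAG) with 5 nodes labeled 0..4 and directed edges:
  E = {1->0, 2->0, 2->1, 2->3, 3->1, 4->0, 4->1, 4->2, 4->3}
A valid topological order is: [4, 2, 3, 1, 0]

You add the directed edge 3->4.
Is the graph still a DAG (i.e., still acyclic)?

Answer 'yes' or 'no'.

Given toposort: [4, 2, 3, 1, 0]
Position of 3: index 2; position of 4: index 0
New edge 3->4: backward (u after v in old order)
Backward edge: old toposort is now invalid. Check if this creates a cycle.
Does 4 already reach 3? Reachable from 4: [0, 1, 2, 3, 4]. YES -> cycle!
Still a DAG? no

Answer: no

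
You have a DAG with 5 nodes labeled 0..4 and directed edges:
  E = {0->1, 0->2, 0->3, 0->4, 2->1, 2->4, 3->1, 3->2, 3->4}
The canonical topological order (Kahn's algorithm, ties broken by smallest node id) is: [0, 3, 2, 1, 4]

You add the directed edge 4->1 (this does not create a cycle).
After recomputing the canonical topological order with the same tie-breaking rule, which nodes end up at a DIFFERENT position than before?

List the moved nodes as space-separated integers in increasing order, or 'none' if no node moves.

Answer: 1 4

Derivation:
Old toposort: [0, 3, 2, 1, 4]
Added edge 4->1
Recompute Kahn (smallest-id tiebreak):
  initial in-degrees: [0, 4, 2, 1, 3]
  ready (indeg=0): [0]
  pop 0: indeg[1]->3; indeg[2]->1; indeg[3]->0; indeg[4]->2 | ready=[3] | order so far=[0]
  pop 3: indeg[1]->2; indeg[2]->0; indeg[4]->1 | ready=[2] | order so far=[0, 3]
  pop 2: indeg[1]->1; indeg[4]->0 | ready=[4] | order so far=[0, 3, 2]
  pop 4: indeg[1]->0 | ready=[1] | order so far=[0, 3, 2, 4]
  pop 1: no out-edges | ready=[] | order so far=[0, 3, 2, 4, 1]
New canonical toposort: [0, 3, 2, 4, 1]
Compare positions:
  Node 0: index 0 -> 0 (same)
  Node 1: index 3 -> 4 (moved)
  Node 2: index 2 -> 2 (same)
  Node 3: index 1 -> 1 (same)
  Node 4: index 4 -> 3 (moved)
Nodes that changed position: 1 4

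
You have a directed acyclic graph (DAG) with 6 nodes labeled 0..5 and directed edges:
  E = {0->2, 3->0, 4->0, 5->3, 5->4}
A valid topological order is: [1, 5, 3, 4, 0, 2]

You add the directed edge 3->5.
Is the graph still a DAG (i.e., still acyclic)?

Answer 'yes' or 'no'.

Answer: no

Derivation:
Given toposort: [1, 5, 3, 4, 0, 2]
Position of 3: index 2; position of 5: index 1
New edge 3->5: backward (u after v in old order)
Backward edge: old toposort is now invalid. Check if this creates a cycle.
Does 5 already reach 3? Reachable from 5: [0, 2, 3, 4, 5]. YES -> cycle!
Still a DAG? no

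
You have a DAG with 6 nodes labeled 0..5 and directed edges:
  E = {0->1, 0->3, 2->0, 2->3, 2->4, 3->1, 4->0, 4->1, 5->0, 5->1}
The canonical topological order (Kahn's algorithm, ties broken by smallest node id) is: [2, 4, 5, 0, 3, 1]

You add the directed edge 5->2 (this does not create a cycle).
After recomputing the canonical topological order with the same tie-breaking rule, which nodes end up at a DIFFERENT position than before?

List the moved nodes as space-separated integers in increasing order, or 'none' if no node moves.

Old toposort: [2, 4, 5, 0, 3, 1]
Added edge 5->2
Recompute Kahn (smallest-id tiebreak):
  initial in-degrees: [3, 4, 1, 2, 1, 0]
  ready (indeg=0): [5]
  pop 5: indeg[0]->2; indeg[1]->3; indeg[2]->0 | ready=[2] | order so far=[5]
  pop 2: indeg[0]->1; indeg[3]->1; indeg[4]->0 | ready=[4] | order so far=[5, 2]
  pop 4: indeg[0]->0; indeg[1]->2 | ready=[0] | order so far=[5, 2, 4]
  pop 0: indeg[1]->1; indeg[3]->0 | ready=[3] | order so far=[5, 2, 4, 0]
  pop 3: indeg[1]->0 | ready=[1] | order so far=[5, 2, 4, 0, 3]
  pop 1: no out-edges | ready=[] | order so far=[5, 2, 4, 0, 3, 1]
New canonical toposort: [5, 2, 4, 0, 3, 1]
Compare positions:
  Node 0: index 3 -> 3 (same)
  Node 1: index 5 -> 5 (same)
  Node 2: index 0 -> 1 (moved)
  Node 3: index 4 -> 4 (same)
  Node 4: index 1 -> 2 (moved)
  Node 5: index 2 -> 0 (moved)
Nodes that changed position: 2 4 5

Answer: 2 4 5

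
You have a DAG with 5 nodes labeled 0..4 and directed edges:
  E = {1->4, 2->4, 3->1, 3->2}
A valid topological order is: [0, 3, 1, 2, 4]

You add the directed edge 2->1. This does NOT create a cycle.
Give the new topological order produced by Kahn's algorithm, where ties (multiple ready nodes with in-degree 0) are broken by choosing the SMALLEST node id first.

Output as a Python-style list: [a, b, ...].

Answer: [0, 3, 2, 1, 4]

Derivation:
Old toposort: [0, 3, 1, 2, 4]
Added edge: 2->1
Position of 2 (3) > position of 1 (2). Must reorder: 2 must now come before 1.
Run Kahn's algorithm (break ties by smallest node id):
  initial in-degrees: [0, 2, 1, 0, 2]
  ready (indeg=0): [0, 3]
  pop 0: no out-edges | ready=[3] | order so far=[0]
  pop 3: indeg[1]->1; indeg[2]->0 | ready=[2] | order so far=[0, 3]
  pop 2: indeg[1]->0; indeg[4]->1 | ready=[1] | order so far=[0, 3, 2]
  pop 1: indeg[4]->0 | ready=[4] | order so far=[0, 3, 2, 1]
  pop 4: no out-edges | ready=[] | order so far=[0, 3, 2, 1, 4]
  Result: [0, 3, 2, 1, 4]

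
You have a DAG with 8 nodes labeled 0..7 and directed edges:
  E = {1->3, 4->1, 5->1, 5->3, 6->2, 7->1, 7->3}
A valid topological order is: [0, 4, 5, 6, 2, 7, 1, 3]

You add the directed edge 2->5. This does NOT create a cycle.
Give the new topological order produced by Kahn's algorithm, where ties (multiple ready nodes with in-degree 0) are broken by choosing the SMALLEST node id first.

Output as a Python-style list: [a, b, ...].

Old toposort: [0, 4, 5, 6, 2, 7, 1, 3]
Added edge: 2->5
Position of 2 (4) > position of 5 (2). Must reorder: 2 must now come before 5.
Run Kahn's algorithm (break ties by smallest node id):
  initial in-degrees: [0, 3, 1, 3, 0, 1, 0, 0]
  ready (indeg=0): [0, 4, 6, 7]
  pop 0: no out-edges | ready=[4, 6, 7] | order so far=[0]
  pop 4: indeg[1]->2 | ready=[6, 7] | order so far=[0, 4]
  pop 6: indeg[2]->0 | ready=[2, 7] | order so far=[0, 4, 6]
  pop 2: indeg[5]->0 | ready=[5, 7] | order so far=[0, 4, 6, 2]
  pop 5: indeg[1]->1; indeg[3]->2 | ready=[7] | order so far=[0, 4, 6, 2, 5]
  pop 7: indeg[1]->0; indeg[3]->1 | ready=[1] | order so far=[0, 4, 6, 2, 5, 7]
  pop 1: indeg[3]->0 | ready=[3] | order so far=[0, 4, 6, 2, 5, 7, 1]
  pop 3: no out-edges | ready=[] | order so far=[0, 4, 6, 2, 5, 7, 1, 3]
  Result: [0, 4, 6, 2, 5, 7, 1, 3]

Answer: [0, 4, 6, 2, 5, 7, 1, 3]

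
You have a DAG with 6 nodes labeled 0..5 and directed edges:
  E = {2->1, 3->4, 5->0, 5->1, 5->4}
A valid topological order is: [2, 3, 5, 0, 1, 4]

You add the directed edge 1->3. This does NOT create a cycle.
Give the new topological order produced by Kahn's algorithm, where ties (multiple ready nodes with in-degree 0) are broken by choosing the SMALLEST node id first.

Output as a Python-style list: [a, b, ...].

Answer: [2, 5, 0, 1, 3, 4]

Derivation:
Old toposort: [2, 3, 5, 0, 1, 4]
Added edge: 1->3
Position of 1 (4) > position of 3 (1). Must reorder: 1 must now come before 3.
Run Kahn's algorithm (break ties by smallest node id):
  initial in-degrees: [1, 2, 0, 1, 2, 0]
  ready (indeg=0): [2, 5]
  pop 2: indeg[1]->1 | ready=[5] | order so far=[2]
  pop 5: indeg[0]->0; indeg[1]->0; indeg[4]->1 | ready=[0, 1] | order so far=[2, 5]
  pop 0: no out-edges | ready=[1] | order so far=[2, 5, 0]
  pop 1: indeg[3]->0 | ready=[3] | order so far=[2, 5, 0, 1]
  pop 3: indeg[4]->0 | ready=[4] | order so far=[2, 5, 0, 1, 3]
  pop 4: no out-edges | ready=[] | order so far=[2, 5, 0, 1, 3, 4]
  Result: [2, 5, 0, 1, 3, 4]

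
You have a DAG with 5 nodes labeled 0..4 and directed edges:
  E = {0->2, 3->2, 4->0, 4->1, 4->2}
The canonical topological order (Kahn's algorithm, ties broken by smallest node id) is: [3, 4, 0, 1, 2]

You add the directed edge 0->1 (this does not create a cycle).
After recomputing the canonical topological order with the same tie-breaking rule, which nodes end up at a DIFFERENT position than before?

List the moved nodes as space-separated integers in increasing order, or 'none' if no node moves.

Old toposort: [3, 4, 0, 1, 2]
Added edge 0->1
Recompute Kahn (smallest-id tiebreak):
  initial in-degrees: [1, 2, 3, 0, 0]
  ready (indeg=0): [3, 4]
  pop 3: indeg[2]->2 | ready=[4] | order so far=[3]
  pop 4: indeg[0]->0; indeg[1]->1; indeg[2]->1 | ready=[0] | order so far=[3, 4]
  pop 0: indeg[1]->0; indeg[2]->0 | ready=[1, 2] | order so far=[3, 4, 0]
  pop 1: no out-edges | ready=[2] | order so far=[3, 4, 0, 1]
  pop 2: no out-edges | ready=[] | order so far=[3, 4, 0, 1, 2]
New canonical toposort: [3, 4, 0, 1, 2]
Compare positions:
  Node 0: index 2 -> 2 (same)
  Node 1: index 3 -> 3 (same)
  Node 2: index 4 -> 4 (same)
  Node 3: index 0 -> 0 (same)
  Node 4: index 1 -> 1 (same)
Nodes that changed position: none

Answer: none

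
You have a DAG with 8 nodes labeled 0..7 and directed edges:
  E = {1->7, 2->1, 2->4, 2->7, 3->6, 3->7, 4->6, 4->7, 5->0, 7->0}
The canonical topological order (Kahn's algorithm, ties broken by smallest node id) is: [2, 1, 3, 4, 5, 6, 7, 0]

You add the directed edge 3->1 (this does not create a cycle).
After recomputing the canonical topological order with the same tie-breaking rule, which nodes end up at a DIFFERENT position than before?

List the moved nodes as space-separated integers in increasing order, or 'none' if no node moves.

Old toposort: [2, 1, 3, 4, 5, 6, 7, 0]
Added edge 3->1
Recompute Kahn (smallest-id tiebreak):
  initial in-degrees: [2, 2, 0, 0, 1, 0, 2, 4]
  ready (indeg=0): [2, 3, 5]
  pop 2: indeg[1]->1; indeg[4]->0; indeg[7]->3 | ready=[3, 4, 5] | order so far=[2]
  pop 3: indeg[1]->0; indeg[6]->1; indeg[7]->2 | ready=[1, 4, 5] | order so far=[2, 3]
  pop 1: indeg[7]->1 | ready=[4, 5] | order so far=[2, 3, 1]
  pop 4: indeg[6]->0; indeg[7]->0 | ready=[5, 6, 7] | order so far=[2, 3, 1, 4]
  pop 5: indeg[0]->1 | ready=[6, 7] | order so far=[2, 3, 1, 4, 5]
  pop 6: no out-edges | ready=[7] | order so far=[2, 3, 1, 4, 5, 6]
  pop 7: indeg[0]->0 | ready=[0] | order so far=[2, 3, 1, 4, 5, 6, 7]
  pop 0: no out-edges | ready=[] | order so far=[2, 3, 1, 4, 5, 6, 7, 0]
New canonical toposort: [2, 3, 1, 4, 5, 6, 7, 0]
Compare positions:
  Node 0: index 7 -> 7 (same)
  Node 1: index 1 -> 2 (moved)
  Node 2: index 0 -> 0 (same)
  Node 3: index 2 -> 1 (moved)
  Node 4: index 3 -> 3 (same)
  Node 5: index 4 -> 4 (same)
  Node 6: index 5 -> 5 (same)
  Node 7: index 6 -> 6 (same)
Nodes that changed position: 1 3

Answer: 1 3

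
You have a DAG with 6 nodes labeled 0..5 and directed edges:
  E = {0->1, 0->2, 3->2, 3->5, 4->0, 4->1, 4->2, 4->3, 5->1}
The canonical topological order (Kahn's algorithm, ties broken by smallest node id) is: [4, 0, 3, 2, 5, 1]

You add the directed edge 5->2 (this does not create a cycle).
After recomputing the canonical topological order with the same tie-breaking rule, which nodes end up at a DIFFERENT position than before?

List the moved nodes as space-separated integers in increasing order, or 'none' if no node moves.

Old toposort: [4, 0, 3, 2, 5, 1]
Added edge 5->2
Recompute Kahn (smallest-id tiebreak):
  initial in-degrees: [1, 3, 4, 1, 0, 1]
  ready (indeg=0): [4]
  pop 4: indeg[0]->0; indeg[1]->2; indeg[2]->3; indeg[3]->0 | ready=[0, 3] | order so far=[4]
  pop 0: indeg[1]->1; indeg[2]->2 | ready=[3] | order so far=[4, 0]
  pop 3: indeg[2]->1; indeg[5]->0 | ready=[5] | order so far=[4, 0, 3]
  pop 5: indeg[1]->0; indeg[2]->0 | ready=[1, 2] | order so far=[4, 0, 3, 5]
  pop 1: no out-edges | ready=[2] | order so far=[4, 0, 3, 5, 1]
  pop 2: no out-edges | ready=[] | order so far=[4, 0, 3, 5, 1, 2]
New canonical toposort: [4, 0, 3, 5, 1, 2]
Compare positions:
  Node 0: index 1 -> 1 (same)
  Node 1: index 5 -> 4 (moved)
  Node 2: index 3 -> 5 (moved)
  Node 3: index 2 -> 2 (same)
  Node 4: index 0 -> 0 (same)
  Node 5: index 4 -> 3 (moved)
Nodes that changed position: 1 2 5

Answer: 1 2 5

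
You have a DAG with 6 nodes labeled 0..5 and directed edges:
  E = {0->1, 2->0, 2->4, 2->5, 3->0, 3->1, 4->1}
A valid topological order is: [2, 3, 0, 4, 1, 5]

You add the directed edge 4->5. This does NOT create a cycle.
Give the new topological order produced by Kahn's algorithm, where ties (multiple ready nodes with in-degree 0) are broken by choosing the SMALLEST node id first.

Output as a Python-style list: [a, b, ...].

Old toposort: [2, 3, 0, 4, 1, 5]
Added edge: 4->5
Position of 4 (3) < position of 5 (5). Old order still valid.
Run Kahn's algorithm (break ties by smallest node id):
  initial in-degrees: [2, 3, 0, 0, 1, 2]
  ready (indeg=0): [2, 3]
  pop 2: indeg[0]->1; indeg[4]->0; indeg[5]->1 | ready=[3, 4] | order so far=[2]
  pop 3: indeg[0]->0; indeg[1]->2 | ready=[0, 4] | order so far=[2, 3]
  pop 0: indeg[1]->1 | ready=[4] | order so far=[2, 3, 0]
  pop 4: indeg[1]->0; indeg[5]->0 | ready=[1, 5] | order so far=[2, 3, 0, 4]
  pop 1: no out-edges | ready=[5] | order so far=[2, 3, 0, 4, 1]
  pop 5: no out-edges | ready=[] | order so far=[2, 3, 0, 4, 1, 5]
  Result: [2, 3, 0, 4, 1, 5]

Answer: [2, 3, 0, 4, 1, 5]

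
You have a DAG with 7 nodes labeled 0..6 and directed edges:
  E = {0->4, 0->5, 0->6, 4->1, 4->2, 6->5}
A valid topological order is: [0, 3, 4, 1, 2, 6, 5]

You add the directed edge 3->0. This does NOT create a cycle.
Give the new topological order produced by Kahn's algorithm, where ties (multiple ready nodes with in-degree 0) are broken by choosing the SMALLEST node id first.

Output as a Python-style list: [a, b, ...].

Answer: [3, 0, 4, 1, 2, 6, 5]

Derivation:
Old toposort: [0, 3, 4, 1, 2, 6, 5]
Added edge: 3->0
Position of 3 (1) > position of 0 (0). Must reorder: 3 must now come before 0.
Run Kahn's algorithm (break ties by smallest node id):
  initial in-degrees: [1, 1, 1, 0, 1, 2, 1]
  ready (indeg=0): [3]
  pop 3: indeg[0]->0 | ready=[0] | order so far=[3]
  pop 0: indeg[4]->0; indeg[5]->1; indeg[6]->0 | ready=[4, 6] | order so far=[3, 0]
  pop 4: indeg[1]->0; indeg[2]->0 | ready=[1, 2, 6] | order so far=[3, 0, 4]
  pop 1: no out-edges | ready=[2, 6] | order so far=[3, 0, 4, 1]
  pop 2: no out-edges | ready=[6] | order so far=[3, 0, 4, 1, 2]
  pop 6: indeg[5]->0 | ready=[5] | order so far=[3, 0, 4, 1, 2, 6]
  pop 5: no out-edges | ready=[] | order so far=[3, 0, 4, 1, 2, 6, 5]
  Result: [3, 0, 4, 1, 2, 6, 5]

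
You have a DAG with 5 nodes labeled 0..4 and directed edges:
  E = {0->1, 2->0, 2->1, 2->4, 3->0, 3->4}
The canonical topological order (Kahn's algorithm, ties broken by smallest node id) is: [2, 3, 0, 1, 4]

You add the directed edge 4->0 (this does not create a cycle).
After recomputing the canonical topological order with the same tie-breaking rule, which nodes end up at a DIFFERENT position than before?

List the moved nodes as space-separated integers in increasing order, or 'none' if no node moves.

Answer: 0 1 4

Derivation:
Old toposort: [2, 3, 0, 1, 4]
Added edge 4->0
Recompute Kahn (smallest-id tiebreak):
  initial in-degrees: [3, 2, 0, 0, 2]
  ready (indeg=0): [2, 3]
  pop 2: indeg[0]->2; indeg[1]->1; indeg[4]->1 | ready=[3] | order so far=[2]
  pop 3: indeg[0]->1; indeg[4]->0 | ready=[4] | order so far=[2, 3]
  pop 4: indeg[0]->0 | ready=[0] | order so far=[2, 3, 4]
  pop 0: indeg[1]->0 | ready=[1] | order so far=[2, 3, 4, 0]
  pop 1: no out-edges | ready=[] | order so far=[2, 3, 4, 0, 1]
New canonical toposort: [2, 3, 4, 0, 1]
Compare positions:
  Node 0: index 2 -> 3 (moved)
  Node 1: index 3 -> 4 (moved)
  Node 2: index 0 -> 0 (same)
  Node 3: index 1 -> 1 (same)
  Node 4: index 4 -> 2 (moved)
Nodes that changed position: 0 1 4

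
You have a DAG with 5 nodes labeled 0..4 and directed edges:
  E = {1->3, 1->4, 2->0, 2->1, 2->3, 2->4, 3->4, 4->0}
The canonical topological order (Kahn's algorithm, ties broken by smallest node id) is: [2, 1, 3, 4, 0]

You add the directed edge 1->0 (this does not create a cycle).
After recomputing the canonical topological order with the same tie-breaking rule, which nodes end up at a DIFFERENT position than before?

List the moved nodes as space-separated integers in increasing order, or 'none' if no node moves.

Old toposort: [2, 1, 3, 4, 0]
Added edge 1->0
Recompute Kahn (smallest-id tiebreak):
  initial in-degrees: [3, 1, 0, 2, 3]
  ready (indeg=0): [2]
  pop 2: indeg[0]->2; indeg[1]->0; indeg[3]->1; indeg[4]->2 | ready=[1] | order so far=[2]
  pop 1: indeg[0]->1; indeg[3]->0; indeg[4]->1 | ready=[3] | order so far=[2, 1]
  pop 3: indeg[4]->0 | ready=[4] | order so far=[2, 1, 3]
  pop 4: indeg[0]->0 | ready=[0] | order so far=[2, 1, 3, 4]
  pop 0: no out-edges | ready=[] | order so far=[2, 1, 3, 4, 0]
New canonical toposort: [2, 1, 3, 4, 0]
Compare positions:
  Node 0: index 4 -> 4 (same)
  Node 1: index 1 -> 1 (same)
  Node 2: index 0 -> 0 (same)
  Node 3: index 2 -> 2 (same)
  Node 4: index 3 -> 3 (same)
Nodes that changed position: none

Answer: none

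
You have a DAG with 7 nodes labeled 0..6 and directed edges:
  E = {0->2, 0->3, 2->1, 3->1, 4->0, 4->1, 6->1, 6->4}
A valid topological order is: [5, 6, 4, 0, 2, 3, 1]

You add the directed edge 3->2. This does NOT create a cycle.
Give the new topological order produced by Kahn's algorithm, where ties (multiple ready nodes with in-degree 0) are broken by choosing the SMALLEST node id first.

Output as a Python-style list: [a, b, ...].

Answer: [5, 6, 4, 0, 3, 2, 1]

Derivation:
Old toposort: [5, 6, 4, 0, 2, 3, 1]
Added edge: 3->2
Position of 3 (5) > position of 2 (4). Must reorder: 3 must now come before 2.
Run Kahn's algorithm (break ties by smallest node id):
  initial in-degrees: [1, 4, 2, 1, 1, 0, 0]
  ready (indeg=0): [5, 6]
  pop 5: no out-edges | ready=[6] | order so far=[5]
  pop 6: indeg[1]->3; indeg[4]->0 | ready=[4] | order so far=[5, 6]
  pop 4: indeg[0]->0; indeg[1]->2 | ready=[0] | order so far=[5, 6, 4]
  pop 0: indeg[2]->1; indeg[3]->0 | ready=[3] | order so far=[5, 6, 4, 0]
  pop 3: indeg[1]->1; indeg[2]->0 | ready=[2] | order so far=[5, 6, 4, 0, 3]
  pop 2: indeg[1]->0 | ready=[1] | order so far=[5, 6, 4, 0, 3, 2]
  pop 1: no out-edges | ready=[] | order so far=[5, 6, 4, 0, 3, 2, 1]
  Result: [5, 6, 4, 0, 3, 2, 1]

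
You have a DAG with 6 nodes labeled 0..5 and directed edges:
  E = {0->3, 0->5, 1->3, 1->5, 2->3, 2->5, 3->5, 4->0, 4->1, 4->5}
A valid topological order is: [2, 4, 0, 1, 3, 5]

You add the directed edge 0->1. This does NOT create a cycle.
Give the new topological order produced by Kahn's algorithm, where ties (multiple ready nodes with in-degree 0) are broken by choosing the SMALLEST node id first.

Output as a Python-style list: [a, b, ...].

Old toposort: [2, 4, 0, 1, 3, 5]
Added edge: 0->1
Position of 0 (2) < position of 1 (3). Old order still valid.
Run Kahn's algorithm (break ties by smallest node id):
  initial in-degrees: [1, 2, 0, 3, 0, 5]
  ready (indeg=0): [2, 4]
  pop 2: indeg[3]->2; indeg[5]->4 | ready=[4] | order so far=[2]
  pop 4: indeg[0]->0; indeg[1]->1; indeg[5]->3 | ready=[0] | order so far=[2, 4]
  pop 0: indeg[1]->0; indeg[3]->1; indeg[5]->2 | ready=[1] | order so far=[2, 4, 0]
  pop 1: indeg[3]->0; indeg[5]->1 | ready=[3] | order so far=[2, 4, 0, 1]
  pop 3: indeg[5]->0 | ready=[5] | order so far=[2, 4, 0, 1, 3]
  pop 5: no out-edges | ready=[] | order so far=[2, 4, 0, 1, 3, 5]
  Result: [2, 4, 0, 1, 3, 5]

Answer: [2, 4, 0, 1, 3, 5]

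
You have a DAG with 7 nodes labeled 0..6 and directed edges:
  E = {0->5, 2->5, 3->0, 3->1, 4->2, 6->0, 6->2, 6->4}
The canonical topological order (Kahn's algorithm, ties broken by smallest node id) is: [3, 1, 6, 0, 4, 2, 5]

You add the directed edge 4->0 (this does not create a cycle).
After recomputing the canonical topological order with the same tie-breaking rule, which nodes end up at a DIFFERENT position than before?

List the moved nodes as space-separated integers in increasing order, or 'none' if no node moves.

Old toposort: [3, 1, 6, 0, 4, 2, 5]
Added edge 4->0
Recompute Kahn (smallest-id tiebreak):
  initial in-degrees: [3, 1, 2, 0, 1, 2, 0]
  ready (indeg=0): [3, 6]
  pop 3: indeg[0]->2; indeg[1]->0 | ready=[1, 6] | order so far=[3]
  pop 1: no out-edges | ready=[6] | order so far=[3, 1]
  pop 6: indeg[0]->1; indeg[2]->1; indeg[4]->0 | ready=[4] | order so far=[3, 1, 6]
  pop 4: indeg[0]->0; indeg[2]->0 | ready=[0, 2] | order so far=[3, 1, 6, 4]
  pop 0: indeg[5]->1 | ready=[2] | order so far=[3, 1, 6, 4, 0]
  pop 2: indeg[5]->0 | ready=[5] | order so far=[3, 1, 6, 4, 0, 2]
  pop 5: no out-edges | ready=[] | order so far=[3, 1, 6, 4, 0, 2, 5]
New canonical toposort: [3, 1, 6, 4, 0, 2, 5]
Compare positions:
  Node 0: index 3 -> 4 (moved)
  Node 1: index 1 -> 1 (same)
  Node 2: index 5 -> 5 (same)
  Node 3: index 0 -> 0 (same)
  Node 4: index 4 -> 3 (moved)
  Node 5: index 6 -> 6 (same)
  Node 6: index 2 -> 2 (same)
Nodes that changed position: 0 4

Answer: 0 4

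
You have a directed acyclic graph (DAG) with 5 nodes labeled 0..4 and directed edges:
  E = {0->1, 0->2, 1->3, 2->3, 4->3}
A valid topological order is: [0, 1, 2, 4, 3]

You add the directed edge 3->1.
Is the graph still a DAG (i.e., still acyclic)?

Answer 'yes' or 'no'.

Answer: no

Derivation:
Given toposort: [0, 1, 2, 4, 3]
Position of 3: index 4; position of 1: index 1
New edge 3->1: backward (u after v in old order)
Backward edge: old toposort is now invalid. Check if this creates a cycle.
Does 1 already reach 3? Reachable from 1: [1, 3]. YES -> cycle!
Still a DAG? no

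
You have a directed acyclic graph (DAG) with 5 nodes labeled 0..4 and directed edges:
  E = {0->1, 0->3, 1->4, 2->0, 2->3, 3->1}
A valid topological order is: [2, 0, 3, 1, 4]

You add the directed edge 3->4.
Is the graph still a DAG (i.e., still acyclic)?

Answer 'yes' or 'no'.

Given toposort: [2, 0, 3, 1, 4]
Position of 3: index 2; position of 4: index 4
New edge 3->4: forward
Forward edge: respects the existing order. Still a DAG, same toposort still valid.
Still a DAG? yes

Answer: yes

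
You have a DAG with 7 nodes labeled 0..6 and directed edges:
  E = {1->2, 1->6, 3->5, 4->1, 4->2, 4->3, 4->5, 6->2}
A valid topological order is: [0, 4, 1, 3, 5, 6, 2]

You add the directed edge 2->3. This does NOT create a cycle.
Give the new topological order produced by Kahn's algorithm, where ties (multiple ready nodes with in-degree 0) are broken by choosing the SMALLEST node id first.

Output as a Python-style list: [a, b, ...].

Old toposort: [0, 4, 1, 3, 5, 6, 2]
Added edge: 2->3
Position of 2 (6) > position of 3 (3). Must reorder: 2 must now come before 3.
Run Kahn's algorithm (break ties by smallest node id):
  initial in-degrees: [0, 1, 3, 2, 0, 2, 1]
  ready (indeg=0): [0, 4]
  pop 0: no out-edges | ready=[4] | order so far=[0]
  pop 4: indeg[1]->0; indeg[2]->2; indeg[3]->1; indeg[5]->1 | ready=[1] | order so far=[0, 4]
  pop 1: indeg[2]->1; indeg[6]->0 | ready=[6] | order so far=[0, 4, 1]
  pop 6: indeg[2]->0 | ready=[2] | order so far=[0, 4, 1, 6]
  pop 2: indeg[3]->0 | ready=[3] | order so far=[0, 4, 1, 6, 2]
  pop 3: indeg[5]->0 | ready=[5] | order so far=[0, 4, 1, 6, 2, 3]
  pop 5: no out-edges | ready=[] | order so far=[0, 4, 1, 6, 2, 3, 5]
  Result: [0, 4, 1, 6, 2, 3, 5]

Answer: [0, 4, 1, 6, 2, 3, 5]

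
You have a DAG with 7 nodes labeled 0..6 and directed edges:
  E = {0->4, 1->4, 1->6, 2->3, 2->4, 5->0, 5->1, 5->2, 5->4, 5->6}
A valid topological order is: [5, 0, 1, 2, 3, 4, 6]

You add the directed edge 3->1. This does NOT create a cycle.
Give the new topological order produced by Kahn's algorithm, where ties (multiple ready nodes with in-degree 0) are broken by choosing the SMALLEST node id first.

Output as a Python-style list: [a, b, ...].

Answer: [5, 0, 2, 3, 1, 4, 6]

Derivation:
Old toposort: [5, 0, 1, 2, 3, 4, 6]
Added edge: 3->1
Position of 3 (4) > position of 1 (2). Must reorder: 3 must now come before 1.
Run Kahn's algorithm (break ties by smallest node id):
  initial in-degrees: [1, 2, 1, 1, 4, 0, 2]
  ready (indeg=0): [5]
  pop 5: indeg[0]->0; indeg[1]->1; indeg[2]->0; indeg[4]->3; indeg[6]->1 | ready=[0, 2] | order so far=[5]
  pop 0: indeg[4]->2 | ready=[2] | order so far=[5, 0]
  pop 2: indeg[3]->0; indeg[4]->1 | ready=[3] | order so far=[5, 0, 2]
  pop 3: indeg[1]->0 | ready=[1] | order so far=[5, 0, 2, 3]
  pop 1: indeg[4]->0; indeg[6]->0 | ready=[4, 6] | order so far=[5, 0, 2, 3, 1]
  pop 4: no out-edges | ready=[6] | order so far=[5, 0, 2, 3, 1, 4]
  pop 6: no out-edges | ready=[] | order so far=[5, 0, 2, 3, 1, 4, 6]
  Result: [5, 0, 2, 3, 1, 4, 6]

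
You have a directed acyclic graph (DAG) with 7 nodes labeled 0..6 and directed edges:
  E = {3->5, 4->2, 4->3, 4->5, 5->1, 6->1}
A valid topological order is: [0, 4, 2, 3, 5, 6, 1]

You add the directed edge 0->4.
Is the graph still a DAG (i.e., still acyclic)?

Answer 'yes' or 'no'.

Answer: yes

Derivation:
Given toposort: [0, 4, 2, 3, 5, 6, 1]
Position of 0: index 0; position of 4: index 1
New edge 0->4: forward
Forward edge: respects the existing order. Still a DAG, same toposort still valid.
Still a DAG? yes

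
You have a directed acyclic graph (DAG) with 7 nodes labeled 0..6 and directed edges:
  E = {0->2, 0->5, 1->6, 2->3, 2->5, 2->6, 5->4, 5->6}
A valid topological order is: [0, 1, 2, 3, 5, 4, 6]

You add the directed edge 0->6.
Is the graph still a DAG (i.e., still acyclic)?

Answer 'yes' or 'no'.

Given toposort: [0, 1, 2, 3, 5, 4, 6]
Position of 0: index 0; position of 6: index 6
New edge 0->6: forward
Forward edge: respects the existing order. Still a DAG, same toposort still valid.
Still a DAG? yes

Answer: yes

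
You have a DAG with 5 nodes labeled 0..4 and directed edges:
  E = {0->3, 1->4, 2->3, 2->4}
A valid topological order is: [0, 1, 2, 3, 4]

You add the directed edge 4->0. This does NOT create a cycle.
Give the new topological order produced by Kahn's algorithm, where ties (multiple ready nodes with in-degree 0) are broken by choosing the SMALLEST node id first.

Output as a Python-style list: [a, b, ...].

Answer: [1, 2, 4, 0, 3]

Derivation:
Old toposort: [0, 1, 2, 3, 4]
Added edge: 4->0
Position of 4 (4) > position of 0 (0). Must reorder: 4 must now come before 0.
Run Kahn's algorithm (break ties by smallest node id):
  initial in-degrees: [1, 0, 0, 2, 2]
  ready (indeg=0): [1, 2]
  pop 1: indeg[4]->1 | ready=[2] | order so far=[1]
  pop 2: indeg[3]->1; indeg[4]->0 | ready=[4] | order so far=[1, 2]
  pop 4: indeg[0]->0 | ready=[0] | order so far=[1, 2, 4]
  pop 0: indeg[3]->0 | ready=[3] | order so far=[1, 2, 4, 0]
  pop 3: no out-edges | ready=[] | order so far=[1, 2, 4, 0, 3]
  Result: [1, 2, 4, 0, 3]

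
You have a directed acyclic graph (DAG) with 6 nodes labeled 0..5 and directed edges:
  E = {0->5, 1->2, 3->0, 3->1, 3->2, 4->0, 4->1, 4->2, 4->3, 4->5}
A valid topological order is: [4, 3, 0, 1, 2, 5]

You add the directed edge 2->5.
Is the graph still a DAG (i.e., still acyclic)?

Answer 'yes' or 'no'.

Given toposort: [4, 3, 0, 1, 2, 5]
Position of 2: index 4; position of 5: index 5
New edge 2->5: forward
Forward edge: respects the existing order. Still a DAG, same toposort still valid.
Still a DAG? yes

Answer: yes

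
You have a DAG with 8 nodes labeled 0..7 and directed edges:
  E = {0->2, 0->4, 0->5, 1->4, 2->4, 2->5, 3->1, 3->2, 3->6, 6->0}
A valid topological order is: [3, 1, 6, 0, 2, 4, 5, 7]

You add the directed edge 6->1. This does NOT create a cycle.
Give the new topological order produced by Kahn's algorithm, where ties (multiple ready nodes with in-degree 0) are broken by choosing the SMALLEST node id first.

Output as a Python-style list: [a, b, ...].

Answer: [3, 6, 0, 1, 2, 4, 5, 7]

Derivation:
Old toposort: [3, 1, 6, 0, 2, 4, 5, 7]
Added edge: 6->1
Position of 6 (2) > position of 1 (1). Must reorder: 6 must now come before 1.
Run Kahn's algorithm (break ties by smallest node id):
  initial in-degrees: [1, 2, 2, 0, 3, 2, 1, 0]
  ready (indeg=0): [3, 7]
  pop 3: indeg[1]->1; indeg[2]->1; indeg[6]->0 | ready=[6, 7] | order so far=[3]
  pop 6: indeg[0]->0; indeg[1]->0 | ready=[0, 1, 7] | order so far=[3, 6]
  pop 0: indeg[2]->0; indeg[4]->2; indeg[5]->1 | ready=[1, 2, 7] | order so far=[3, 6, 0]
  pop 1: indeg[4]->1 | ready=[2, 7] | order so far=[3, 6, 0, 1]
  pop 2: indeg[4]->0; indeg[5]->0 | ready=[4, 5, 7] | order so far=[3, 6, 0, 1, 2]
  pop 4: no out-edges | ready=[5, 7] | order so far=[3, 6, 0, 1, 2, 4]
  pop 5: no out-edges | ready=[7] | order so far=[3, 6, 0, 1, 2, 4, 5]
  pop 7: no out-edges | ready=[] | order so far=[3, 6, 0, 1, 2, 4, 5, 7]
  Result: [3, 6, 0, 1, 2, 4, 5, 7]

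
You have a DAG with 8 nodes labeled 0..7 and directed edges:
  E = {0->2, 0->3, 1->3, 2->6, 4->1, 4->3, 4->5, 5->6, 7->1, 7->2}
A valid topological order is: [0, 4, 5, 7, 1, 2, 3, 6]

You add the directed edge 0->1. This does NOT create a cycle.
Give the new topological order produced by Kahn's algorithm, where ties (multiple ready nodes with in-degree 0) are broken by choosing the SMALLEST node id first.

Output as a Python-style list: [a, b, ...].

Answer: [0, 4, 5, 7, 1, 2, 3, 6]

Derivation:
Old toposort: [0, 4, 5, 7, 1, 2, 3, 6]
Added edge: 0->1
Position of 0 (0) < position of 1 (4). Old order still valid.
Run Kahn's algorithm (break ties by smallest node id):
  initial in-degrees: [0, 3, 2, 3, 0, 1, 2, 0]
  ready (indeg=0): [0, 4, 7]
  pop 0: indeg[1]->2; indeg[2]->1; indeg[3]->2 | ready=[4, 7] | order so far=[0]
  pop 4: indeg[1]->1; indeg[3]->1; indeg[5]->0 | ready=[5, 7] | order so far=[0, 4]
  pop 5: indeg[6]->1 | ready=[7] | order so far=[0, 4, 5]
  pop 7: indeg[1]->0; indeg[2]->0 | ready=[1, 2] | order so far=[0, 4, 5, 7]
  pop 1: indeg[3]->0 | ready=[2, 3] | order so far=[0, 4, 5, 7, 1]
  pop 2: indeg[6]->0 | ready=[3, 6] | order so far=[0, 4, 5, 7, 1, 2]
  pop 3: no out-edges | ready=[6] | order so far=[0, 4, 5, 7, 1, 2, 3]
  pop 6: no out-edges | ready=[] | order so far=[0, 4, 5, 7, 1, 2, 3, 6]
  Result: [0, 4, 5, 7, 1, 2, 3, 6]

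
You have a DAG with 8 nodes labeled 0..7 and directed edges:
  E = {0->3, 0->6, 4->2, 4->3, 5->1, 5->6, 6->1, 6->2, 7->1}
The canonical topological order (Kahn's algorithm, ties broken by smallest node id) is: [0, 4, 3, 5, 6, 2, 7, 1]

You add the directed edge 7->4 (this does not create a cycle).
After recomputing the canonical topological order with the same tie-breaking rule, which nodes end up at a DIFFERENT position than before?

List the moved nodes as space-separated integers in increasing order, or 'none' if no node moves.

Old toposort: [0, 4, 3, 5, 6, 2, 7, 1]
Added edge 7->4
Recompute Kahn (smallest-id tiebreak):
  initial in-degrees: [0, 3, 2, 2, 1, 0, 2, 0]
  ready (indeg=0): [0, 5, 7]
  pop 0: indeg[3]->1; indeg[6]->1 | ready=[5, 7] | order so far=[0]
  pop 5: indeg[1]->2; indeg[6]->0 | ready=[6, 7] | order so far=[0, 5]
  pop 6: indeg[1]->1; indeg[2]->1 | ready=[7] | order so far=[0, 5, 6]
  pop 7: indeg[1]->0; indeg[4]->0 | ready=[1, 4] | order so far=[0, 5, 6, 7]
  pop 1: no out-edges | ready=[4] | order so far=[0, 5, 6, 7, 1]
  pop 4: indeg[2]->0; indeg[3]->0 | ready=[2, 3] | order so far=[0, 5, 6, 7, 1, 4]
  pop 2: no out-edges | ready=[3] | order so far=[0, 5, 6, 7, 1, 4, 2]
  pop 3: no out-edges | ready=[] | order so far=[0, 5, 6, 7, 1, 4, 2, 3]
New canonical toposort: [0, 5, 6, 7, 1, 4, 2, 3]
Compare positions:
  Node 0: index 0 -> 0 (same)
  Node 1: index 7 -> 4 (moved)
  Node 2: index 5 -> 6 (moved)
  Node 3: index 2 -> 7 (moved)
  Node 4: index 1 -> 5 (moved)
  Node 5: index 3 -> 1 (moved)
  Node 6: index 4 -> 2 (moved)
  Node 7: index 6 -> 3 (moved)
Nodes that changed position: 1 2 3 4 5 6 7

Answer: 1 2 3 4 5 6 7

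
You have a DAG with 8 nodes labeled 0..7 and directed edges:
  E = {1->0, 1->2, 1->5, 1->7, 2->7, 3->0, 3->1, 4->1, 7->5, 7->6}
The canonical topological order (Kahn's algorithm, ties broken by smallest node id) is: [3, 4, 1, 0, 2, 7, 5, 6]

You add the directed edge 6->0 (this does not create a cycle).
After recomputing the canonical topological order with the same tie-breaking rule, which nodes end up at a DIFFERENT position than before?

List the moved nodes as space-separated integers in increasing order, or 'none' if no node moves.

Old toposort: [3, 4, 1, 0, 2, 7, 5, 6]
Added edge 6->0
Recompute Kahn (smallest-id tiebreak):
  initial in-degrees: [3, 2, 1, 0, 0, 2, 1, 2]
  ready (indeg=0): [3, 4]
  pop 3: indeg[0]->2; indeg[1]->1 | ready=[4] | order so far=[3]
  pop 4: indeg[1]->0 | ready=[1] | order so far=[3, 4]
  pop 1: indeg[0]->1; indeg[2]->0; indeg[5]->1; indeg[7]->1 | ready=[2] | order so far=[3, 4, 1]
  pop 2: indeg[7]->0 | ready=[7] | order so far=[3, 4, 1, 2]
  pop 7: indeg[5]->0; indeg[6]->0 | ready=[5, 6] | order so far=[3, 4, 1, 2, 7]
  pop 5: no out-edges | ready=[6] | order so far=[3, 4, 1, 2, 7, 5]
  pop 6: indeg[0]->0 | ready=[0] | order so far=[3, 4, 1, 2, 7, 5, 6]
  pop 0: no out-edges | ready=[] | order so far=[3, 4, 1, 2, 7, 5, 6, 0]
New canonical toposort: [3, 4, 1, 2, 7, 5, 6, 0]
Compare positions:
  Node 0: index 3 -> 7 (moved)
  Node 1: index 2 -> 2 (same)
  Node 2: index 4 -> 3 (moved)
  Node 3: index 0 -> 0 (same)
  Node 4: index 1 -> 1 (same)
  Node 5: index 6 -> 5 (moved)
  Node 6: index 7 -> 6 (moved)
  Node 7: index 5 -> 4 (moved)
Nodes that changed position: 0 2 5 6 7

Answer: 0 2 5 6 7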